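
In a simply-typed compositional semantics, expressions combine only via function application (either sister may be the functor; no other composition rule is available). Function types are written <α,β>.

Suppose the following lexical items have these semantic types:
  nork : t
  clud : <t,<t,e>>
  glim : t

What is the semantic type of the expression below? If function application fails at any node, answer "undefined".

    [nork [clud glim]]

e

[clud glim]: <t,<t,e>> applied to t yields <t,e>.
[nork [clud glim]]: <t,e> applied to t yields e.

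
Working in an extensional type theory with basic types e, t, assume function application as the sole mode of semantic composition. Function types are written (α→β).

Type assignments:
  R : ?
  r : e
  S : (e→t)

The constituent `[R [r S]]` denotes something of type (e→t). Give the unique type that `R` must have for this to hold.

[R [r S]] must have type (e→t). The sister [r S] has type t; that is not a function onto (e→t), so R must be the functor, of type (t→(e→t)).

(t→(e→t))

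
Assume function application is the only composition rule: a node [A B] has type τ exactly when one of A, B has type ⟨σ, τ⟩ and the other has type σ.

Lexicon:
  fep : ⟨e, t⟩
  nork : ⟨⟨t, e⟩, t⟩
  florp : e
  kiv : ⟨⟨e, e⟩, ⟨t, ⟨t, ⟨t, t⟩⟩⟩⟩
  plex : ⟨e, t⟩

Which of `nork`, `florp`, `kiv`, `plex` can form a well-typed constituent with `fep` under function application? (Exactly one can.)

florp

nork : ⟨⟨t, e⟩, t⟩ — fep needs e; nork needs ⟨t, e⟩; neither fits.
florp — combines: fep : ⟨e, t⟩ takes florp : e as argument, giving t.
kiv : ⟨⟨e, e⟩, ⟨t, ⟨t, ⟨t, t⟩⟩⟩⟩ — fep needs e; kiv needs ⟨e, e⟩; neither fits.
plex : ⟨e, t⟩ — fep needs e; plex needs e; neither fits.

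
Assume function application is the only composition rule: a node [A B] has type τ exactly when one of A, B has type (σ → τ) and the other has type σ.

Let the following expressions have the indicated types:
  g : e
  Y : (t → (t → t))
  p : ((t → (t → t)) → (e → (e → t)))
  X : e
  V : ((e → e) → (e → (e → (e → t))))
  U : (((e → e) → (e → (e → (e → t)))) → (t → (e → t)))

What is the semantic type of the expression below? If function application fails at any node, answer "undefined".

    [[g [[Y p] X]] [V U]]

(e → t)

[Y p] — p of type ((t → (t → t)) → (e → (e → t))) combines with Y of type (t → (t → t)): type (e → (e → t)).
[[Y p] X] — [Y p] of type (e → (e → t)) combines with X of type e: type (e → t).
[g [[Y p] X]] — [[Y p] X] of type (e → t) combines with g of type e: type t.
[V U] — U of type (((e → e) → (e → (e → (e → t)))) → (t → (e → t))) combines with V of type ((e → e) → (e → (e → (e → t)))): type (t → (e → t)).
[[g [[Y p] X]] [V U]] — [V U] of type (t → (e → t)) combines with [g [[Y p] X]] of type t: type (e → t).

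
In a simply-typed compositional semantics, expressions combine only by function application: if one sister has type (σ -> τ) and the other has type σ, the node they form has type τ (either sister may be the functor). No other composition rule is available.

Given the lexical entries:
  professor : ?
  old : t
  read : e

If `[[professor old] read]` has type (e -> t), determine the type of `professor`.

For [[professor old] read] to have type (e -> t) with read of type e, [professor old] must be the function: [professor old] : (e -> (e -> t)).
For [professor old] to have type (e -> (e -> t)) with old of type t, professor must be the function: professor : (t -> (e -> (e -> t))).

(t -> (e -> (e -> t)))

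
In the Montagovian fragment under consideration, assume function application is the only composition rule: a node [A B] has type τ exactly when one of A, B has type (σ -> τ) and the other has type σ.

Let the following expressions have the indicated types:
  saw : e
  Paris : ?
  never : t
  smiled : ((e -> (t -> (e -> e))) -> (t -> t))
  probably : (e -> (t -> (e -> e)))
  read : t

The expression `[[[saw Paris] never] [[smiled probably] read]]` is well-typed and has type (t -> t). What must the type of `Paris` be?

(e -> (t -> (t -> (t -> t))))

At [[[saw Paris] never] [[smiled probably] read]] (required: (t -> t)): [[smiled probably] read] is t, which is not a function with range (t -> t); hence [[saw Paris] never] is the functor — type (t -> (t -> t)).
At [[saw Paris] never] (required: (t -> (t -> t))): never is t, which is not a function with range (t -> (t -> t)); hence [saw Paris] is the functor — type (t -> (t -> (t -> t))).
At [saw Paris] (required: (t -> (t -> (t -> t)))): saw is e, which is not a function with range (t -> (t -> (t -> t))); hence Paris is the functor — type (e -> (t -> (t -> (t -> t)))).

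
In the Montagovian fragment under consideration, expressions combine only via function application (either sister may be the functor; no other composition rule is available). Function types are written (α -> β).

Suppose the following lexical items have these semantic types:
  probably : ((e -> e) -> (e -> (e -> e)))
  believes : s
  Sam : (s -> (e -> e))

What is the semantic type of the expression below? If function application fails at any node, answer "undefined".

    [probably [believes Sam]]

[believes Sam]: Sam is (s -> (e -> e)), believes is s; result (e -> e).
[probably [believes Sam]]: probably is ((e -> e) -> (e -> (e -> e))), [believes Sam] is (e -> e); result (e -> (e -> e)).

(e -> (e -> e))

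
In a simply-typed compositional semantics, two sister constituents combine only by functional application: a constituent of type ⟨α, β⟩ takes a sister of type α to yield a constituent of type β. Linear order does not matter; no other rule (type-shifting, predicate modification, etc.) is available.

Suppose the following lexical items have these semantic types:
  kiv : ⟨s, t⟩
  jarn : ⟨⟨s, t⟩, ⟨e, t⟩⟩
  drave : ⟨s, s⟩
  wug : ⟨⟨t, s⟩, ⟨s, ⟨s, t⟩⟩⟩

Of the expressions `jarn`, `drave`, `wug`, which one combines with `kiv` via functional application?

jarn — combines: jarn : ⟨⟨s, t⟩, ⟨e, t⟩⟩ takes kiv : ⟨s, t⟩ as argument, giving ⟨e, t⟩.
drave : ⟨s, s⟩ — no; kiv wants s, and drave wants s.
wug : ⟨⟨t, s⟩, ⟨s, ⟨s, t⟩⟩⟩ — no; kiv wants s, and wug wants ⟨t, s⟩.

jarn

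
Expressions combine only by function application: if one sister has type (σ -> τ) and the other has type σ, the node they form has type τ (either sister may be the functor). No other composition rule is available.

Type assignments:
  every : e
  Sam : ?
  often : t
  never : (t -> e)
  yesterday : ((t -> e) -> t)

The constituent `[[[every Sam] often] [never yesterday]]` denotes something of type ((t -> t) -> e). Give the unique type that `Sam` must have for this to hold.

[[[every Sam] often] [never yesterday]] is required to be ((t -> t) -> e). [never yesterday] : t cannot yield ((t -> t) -> e) as functor, so [[every Sam] often] : (t -> ((t -> t) -> e)).
[[every Sam] often] is required to be (t -> ((t -> t) -> e)). often : t cannot yield (t -> ((t -> t) -> e)) as functor, so [every Sam] : (t -> (t -> ((t -> t) -> e))).
[every Sam] is required to be (t -> (t -> ((t -> t) -> e))). every : e cannot yield (t -> (t -> ((t -> t) -> e))) as functor, so Sam : (e -> (t -> (t -> ((t -> t) -> e)))).

(e -> (t -> (t -> ((t -> t) -> e))))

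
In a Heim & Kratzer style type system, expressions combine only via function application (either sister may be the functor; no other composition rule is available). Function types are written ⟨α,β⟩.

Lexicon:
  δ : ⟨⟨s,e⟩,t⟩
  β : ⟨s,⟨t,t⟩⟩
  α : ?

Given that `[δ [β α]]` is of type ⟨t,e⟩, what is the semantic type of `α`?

⟨⟨s,⟨t,t⟩⟩,⟨⟨⟨s,e⟩,t⟩,⟨t,e⟩⟩⟩

At [δ [β α]] (required: ⟨t,e⟩): δ is ⟨⟨s,e⟩,t⟩, which is not a function with range ⟨t,e⟩; hence [β α] is the functor — type ⟨⟨⟨s,e⟩,t⟩,⟨t,e⟩⟩.
At [β α] (required: ⟨⟨⟨s,e⟩,t⟩,⟨t,e⟩⟩): β is ⟨s,⟨t,t⟩⟩, which is not a function with range ⟨⟨⟨s,e⟩,t⟩,⟨t,e⟩⟩; hence α is the functor — type ⟨⟨s,⟨t,t⟩⟩,⟨⟨⟨s,e⟩,t⟩,⟨t,e⟩⟩⟩.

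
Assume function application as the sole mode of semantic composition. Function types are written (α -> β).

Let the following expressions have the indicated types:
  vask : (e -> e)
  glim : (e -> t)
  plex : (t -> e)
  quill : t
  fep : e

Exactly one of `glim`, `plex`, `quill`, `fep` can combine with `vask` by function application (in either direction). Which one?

glim : (e -> t) — does not combine with vask.
plex : (t -> e) — does not combine with vask.
quill : t — does not combine with vask.
fep — combines: vask : (e -> e) takes fep : e as argument, giving e.

fep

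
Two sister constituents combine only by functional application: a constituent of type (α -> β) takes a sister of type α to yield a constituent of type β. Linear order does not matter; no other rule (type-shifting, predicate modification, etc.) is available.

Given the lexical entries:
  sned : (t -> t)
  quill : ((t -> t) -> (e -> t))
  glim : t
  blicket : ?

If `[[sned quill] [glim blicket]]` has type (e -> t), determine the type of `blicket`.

For [[sned quill] [glim blicket]] to have type (e -> t) with [sned quill] of type (e -> t), [glim blicket] must be the function: [glim blicket] : ((e -> t) -> (e -> t)).
For [glim blicket] to have type ((e -> t) -> (e -> t)) with glim of type t, blicket must be the function: blicket : (t -> ((e -> t) -> (e -> t))).

(t -> ((e -> t) -> (e -> t)))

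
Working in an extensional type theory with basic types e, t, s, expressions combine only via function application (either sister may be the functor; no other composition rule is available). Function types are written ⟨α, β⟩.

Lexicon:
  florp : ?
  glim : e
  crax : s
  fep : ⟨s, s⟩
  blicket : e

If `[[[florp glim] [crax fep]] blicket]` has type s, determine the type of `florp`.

⟨e, ⟨s, ⟨e, s⟩⟩⟩

[[[florp glim] [crax fep]] blicket] must have type s. The sister blicket has type e; that is not a function onto s, so [[florp glim] [crax fep]] must be the functor, of type ⟨e, s⟩.
[[florp glim] [crax fep]] must have type ⟨e, s⟩. The sister [crax fep] has type s; that is not a function onto ⟨e, s⟩, so [florp glim] must be the functor, of type ⟨s, ⟨e, s⟩⟩.
[florp glim] must have type ⟨s, ⟨e, s⟩⟩. The sister glim has type e; that is not a function onto ⟨s, ⟨e, s⟩⟩, so florp must be the functor, of type ⟨e, ⟨s, ⟨e, s⟩⟩⟩.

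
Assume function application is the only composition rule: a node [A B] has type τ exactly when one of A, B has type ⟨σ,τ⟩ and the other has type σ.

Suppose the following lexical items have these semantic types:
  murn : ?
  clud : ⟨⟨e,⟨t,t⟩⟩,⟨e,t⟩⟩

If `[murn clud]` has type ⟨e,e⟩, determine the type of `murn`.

⟨⟨⟨e,⟨t,t⟩⟩,⟨e,t⟩⟩,⟨e,e⟩⟩

At [murn clud] (required: ⟨e,e⟩): clud is ⟨⟨e,⟨t,t⟩⟩,⟨e,t⟩⟩, which is not a function with range ⟨e,e⟩; hence murn is the functor — type ⟨⟨⟨e,⟨t,t⟩⟩,⟨e,t⟩⟩,⟨e,e⟩⟩.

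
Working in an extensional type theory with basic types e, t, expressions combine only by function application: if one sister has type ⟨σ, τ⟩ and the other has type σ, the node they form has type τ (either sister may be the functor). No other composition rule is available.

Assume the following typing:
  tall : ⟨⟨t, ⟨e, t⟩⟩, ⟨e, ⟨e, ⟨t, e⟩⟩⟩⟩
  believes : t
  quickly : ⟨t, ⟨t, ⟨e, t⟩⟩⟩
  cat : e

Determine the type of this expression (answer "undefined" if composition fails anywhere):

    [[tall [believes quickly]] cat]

⟨e, ⟨t, e⟩⟩

[believes quickly] — quickly of type ⟨t, ⟨t, ⟨e, t⟩⟩⟩ combines with believes of type t: type ⟨t, ⟨e, t⟩⟩.
[tall [believes quickly]] — tall of type ⟨⟨t, ⟨e, t⟩⟩, ⟨e, ⟨e, ⟨t, e⟩⟩⟩⟩ combines with [believes quickly] of type ⟨t, ⟨e, t⟩⟩: type ⟨e, ⟨e, ⟨t, e⟩⟩⟩.
[[tall [believes quickly]] cat] — [tall [believes quickly]] of type ⟨e, ⟨e, ⟨t, e⟩⟩⟩ combines with cat of type e: type ⟨e, ⟨t, e⟩⟩.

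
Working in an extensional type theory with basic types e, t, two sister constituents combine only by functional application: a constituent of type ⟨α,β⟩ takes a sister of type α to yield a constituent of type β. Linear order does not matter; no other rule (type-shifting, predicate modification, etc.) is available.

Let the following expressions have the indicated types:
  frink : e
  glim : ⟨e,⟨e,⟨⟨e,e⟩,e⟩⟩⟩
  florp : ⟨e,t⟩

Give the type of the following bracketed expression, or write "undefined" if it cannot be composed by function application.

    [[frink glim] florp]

[frink glim]: glim is ⟨e,⟨e,⟨⟨e,e⟩,e⟩⟩⟩, frink is e; result ⟨e,⟨⟨e,e⟩,e⟩⟩.
[[frink glim] florp]: ⟨e,⟨⟨e,e⟩,e⟩⟩ and ⟨e,t⟩ cannot combine by function application — type clash.

undefined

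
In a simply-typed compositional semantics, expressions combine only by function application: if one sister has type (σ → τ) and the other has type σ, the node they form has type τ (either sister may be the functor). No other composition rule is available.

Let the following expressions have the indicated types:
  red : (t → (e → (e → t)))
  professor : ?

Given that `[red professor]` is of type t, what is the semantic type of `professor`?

((t → (e → (e → t))) → t)

For [red professor] to have type t with red of type (t → (e → (e → t))), professor must be the function: professor : ((t → (e → (e → t))) → t).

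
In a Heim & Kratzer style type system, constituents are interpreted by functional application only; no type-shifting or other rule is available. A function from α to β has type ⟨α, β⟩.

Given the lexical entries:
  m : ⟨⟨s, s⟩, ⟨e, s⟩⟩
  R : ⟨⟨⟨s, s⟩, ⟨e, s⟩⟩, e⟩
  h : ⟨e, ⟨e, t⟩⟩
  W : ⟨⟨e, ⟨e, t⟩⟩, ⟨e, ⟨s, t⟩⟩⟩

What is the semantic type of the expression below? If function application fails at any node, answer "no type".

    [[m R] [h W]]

[m R]: R is ⟨⟨⟨s, s⟩, ⟨e, s⟩⟩, e⟩, m is ⟨⟨s, s⟩, ⟨e, s⟩⟩; result e.
[h W]: W is ⟨⟨e, ⟨e, t⟩⟩, ⟨e, ⟨s, t⟩⟩⟩, h is ⟨e, ⟨e, t⟩⟩; result ⟨e, ⟨s, t⟩⟩.
[[m R] [h W]]: [h W] is ⟨e, ⟨s, t⟩⟩, [m R] is e; result ⟨s, t⟩.

⟨s, t⟩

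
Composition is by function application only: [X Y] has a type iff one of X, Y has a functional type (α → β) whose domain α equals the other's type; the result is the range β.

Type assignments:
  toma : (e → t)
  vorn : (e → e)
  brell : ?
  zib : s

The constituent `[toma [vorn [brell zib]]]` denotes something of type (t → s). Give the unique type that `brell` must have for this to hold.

[toma [vorn [brell zib]]] must have type (t → s). The sister toma has type (e → t); that is not a function onto (t → s), so [vorn [brell zib]] must be the functor, of type ((e → t) → (t → s)).
[vorn [brell zib]] must have type ((e → t) → (t → s)). The sister vorn has type (e → e); that is not a function onto ((e → t) → (t → s)), so [brell zib] must be the functor, of type ((e → e) → ((e → t) → (t → s))).
[brell zib] must have type ((e → e) → ((e → t) → (t → s))). The sister zib has type s; that is not a function onto ((e → e) → ((e → t) → (t → s))), so brell must be the functor, of type (s → ((e → e) → ((e → t) → (t → s)))).

(s → ((e → e) → ((e → t) → (t → s))))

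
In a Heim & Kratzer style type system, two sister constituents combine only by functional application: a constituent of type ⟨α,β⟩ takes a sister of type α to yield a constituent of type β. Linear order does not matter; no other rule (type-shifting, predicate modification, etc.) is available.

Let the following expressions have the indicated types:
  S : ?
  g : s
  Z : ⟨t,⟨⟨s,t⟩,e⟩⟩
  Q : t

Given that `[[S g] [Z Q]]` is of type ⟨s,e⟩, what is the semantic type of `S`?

⟨s,⟨⟨⟨s,t⟩,e⟩,⟨s,e⟩⟩⟩

[[S g] [Z Q]] must have type ⟨s,e⟩. The sister [Z Q] has type ⟨⟨s,t⟩,e⟩; that is not a function onto ⟨s,e⟩, so [S g] must be the functor, of type ⟨⟨⟨s,t⟩,e⟩,⟨s,e⟩⟩.
[S g] must have type ⟨⟨⟨s,t⟩,e⟩,⟨s,e⟩⟩. The sister g has type s; that is not a function onto ⟨⟨⟨s,t⟩,e⟩,⟨s,e⟩⟩, so S must be the functor, of type ⟨s,⟨⟨⟨s,t⟩,e⟩,⟨s,e⟩⟩⟩.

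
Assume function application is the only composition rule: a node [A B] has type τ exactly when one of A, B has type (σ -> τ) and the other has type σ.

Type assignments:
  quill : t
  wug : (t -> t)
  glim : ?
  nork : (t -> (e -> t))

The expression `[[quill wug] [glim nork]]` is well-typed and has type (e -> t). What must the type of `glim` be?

((t -> (e -> t)) -> (t -> (e -> t)))

[[quill wug] [glim nork]] must have type (e -> t). The sister [quill wug] has type t; that is not a function onto (e -> t), so [glim nork] must be the functor, of type (t -> (e -> t)).
[glim nork] must have type (t -> (e -> t)). The sister nork has type (t -> (e -> t)); that is not a function onto (t -> (e -> t)), so glim must be the functor, of type ((t -> (e -> t)) -> (t -> (e -> t))).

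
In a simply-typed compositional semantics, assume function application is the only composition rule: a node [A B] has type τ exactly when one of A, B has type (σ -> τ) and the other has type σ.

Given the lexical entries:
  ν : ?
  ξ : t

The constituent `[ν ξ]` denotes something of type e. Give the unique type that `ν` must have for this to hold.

(t -> e)

At [ν ξ] (required: e): ξ is t, which is not a function with range e; hence ν is the functor — type (t -> e).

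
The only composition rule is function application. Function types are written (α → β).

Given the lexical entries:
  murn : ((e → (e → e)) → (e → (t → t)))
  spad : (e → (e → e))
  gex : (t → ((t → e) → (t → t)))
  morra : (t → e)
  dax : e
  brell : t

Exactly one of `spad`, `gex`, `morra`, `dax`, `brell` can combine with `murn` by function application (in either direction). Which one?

spad

spad — combines: murn : ((e → (e → e)) → (e → (t → t))) takes spad : (e → (e → e)) as argument, giving (e → (t → t)).
gex : (t → ((t → e) → (t → t))) — does not combine with murn.
morra : (t → e) — does not combine with murn.
dax : e — does not combine with murn.
brell : t — does not combine with murn.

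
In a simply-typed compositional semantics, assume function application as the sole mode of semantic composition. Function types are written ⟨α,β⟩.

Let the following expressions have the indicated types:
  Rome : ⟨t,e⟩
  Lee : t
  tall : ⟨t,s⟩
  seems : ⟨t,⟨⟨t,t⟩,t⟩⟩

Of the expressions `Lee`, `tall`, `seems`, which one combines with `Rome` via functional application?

Lee — combines: Rome : ⟨t,e⟩ takes Lee : t as argument, giving e.
tall : ⟨t,s⟩ — no; Rome wants t, and tall wants t.
seems : ⟨t,⟨⟨t,t⟩,t⟩⟩ — no; Rome wants t, and seems wants t.

Lee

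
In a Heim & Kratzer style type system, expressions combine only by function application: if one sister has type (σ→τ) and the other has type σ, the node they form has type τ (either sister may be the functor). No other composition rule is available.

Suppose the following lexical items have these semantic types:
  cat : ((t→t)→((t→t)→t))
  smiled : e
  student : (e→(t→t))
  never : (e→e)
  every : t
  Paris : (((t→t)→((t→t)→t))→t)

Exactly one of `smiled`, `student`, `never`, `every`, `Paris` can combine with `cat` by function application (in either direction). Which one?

smiled : e — cat needs (t→t); smiled needs nothing (atomic); neither fits.
student : (e→(t→t)) — cat needs (t→t); student needs e; neither fits.
never : (e→e) — cat needs (t→t); never needs e; neither fits.
every : t — cat needs (t→t); every needs nothing (atomic); neither fits.
Paris — combines: Paris : (((t→t)→((t→t)→t))→t) takes cat : ((t→t)→((t→t)→t)) as argument, giving t.

Paris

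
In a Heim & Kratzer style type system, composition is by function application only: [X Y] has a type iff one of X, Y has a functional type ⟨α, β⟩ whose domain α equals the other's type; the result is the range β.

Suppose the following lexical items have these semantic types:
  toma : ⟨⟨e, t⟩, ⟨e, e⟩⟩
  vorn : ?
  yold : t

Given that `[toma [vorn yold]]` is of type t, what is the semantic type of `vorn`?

⟨t, ⟨⟨⟨e, t⟩, ⟨e, e⟩⟩, t⟩⟩

[toma [vorn yold]] must have type t. The sister toma has type ⟨⟨e, t⟩, ⟨e, e⟩⟩; that is not a function onto t, so [vorn yold] must be the functor, of type ⟨⟨⟨e, t⟩, ⟨e, e⟩⟩, t⟩.
[vorn yold] must have type ⟨⟨⟨e, t⟩, ⟨e, e⟩⟩, t⟩. The sister yold has type t; that is not a function onto ⟨⟨⟨e, t⟩, ⟨e, e⟩⟩, t⟩, so vorn must be the functor, of type ⟨t, ⟨⟨⟨e, t⟩, ⟨e, e⟩⟩, t⟩⟩.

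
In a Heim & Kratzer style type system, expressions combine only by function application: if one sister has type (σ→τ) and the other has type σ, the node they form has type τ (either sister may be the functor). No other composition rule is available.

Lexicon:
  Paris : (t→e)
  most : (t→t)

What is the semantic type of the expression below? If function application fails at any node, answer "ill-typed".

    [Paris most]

ill-typed

[Paris most]: (t→e) with (t→t) — neither is a function whose domain matches the other; composition fails here.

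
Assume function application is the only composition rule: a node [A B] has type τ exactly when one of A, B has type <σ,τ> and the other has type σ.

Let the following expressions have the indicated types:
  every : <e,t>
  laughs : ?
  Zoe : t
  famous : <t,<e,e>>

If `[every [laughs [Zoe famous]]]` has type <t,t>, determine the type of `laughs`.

[every [laughs [Zoe famous]]] must have type <t,t>. The sister every has type <e,t>; that is not a function onto <t,t>, so [laughs [Zoe famous]] must be the functor, of type <<e,t>,<t,t>>.
[laughs [Zoe famous]] must have type <<e,t>,<t,t>>. The sister [Zoe famous] has type <e,e>; that is not a function onto <<e,t>,<t,t>>, so laughs must be the functor, of type <<e,e>,<<e,t>,<t,t>>>.

<<e,e>,<<e,t>,<t,t>>>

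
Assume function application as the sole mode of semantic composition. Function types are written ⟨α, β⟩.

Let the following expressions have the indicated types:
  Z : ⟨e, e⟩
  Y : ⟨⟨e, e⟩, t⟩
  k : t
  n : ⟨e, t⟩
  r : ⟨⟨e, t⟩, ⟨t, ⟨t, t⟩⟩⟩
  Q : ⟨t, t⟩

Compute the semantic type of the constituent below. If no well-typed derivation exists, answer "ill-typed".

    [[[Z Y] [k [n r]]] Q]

t

[Z Y]: ⟨⟨e, e⟩, t⟩ applied to ⟨e, e⟩ yields t.
[n r]: ⟨⟨e, t⟩, ⟨t, ⟨t, t⟩⟩⟩ applied to ⟨e, t⟩ yields ⟨t, ⟨t, t⟩⟩.
[k [n r]]: ⟨t, ⟨t, t⟩⟩ applied to t yields ⟨t, t⟩.
[[Z Y] [k [n r]]]: ⟨t, t⟩ applied to t yields t.
[[[Z Y] [k [n r]]] Q]: ⟨t, t⟩ applied to t yields t.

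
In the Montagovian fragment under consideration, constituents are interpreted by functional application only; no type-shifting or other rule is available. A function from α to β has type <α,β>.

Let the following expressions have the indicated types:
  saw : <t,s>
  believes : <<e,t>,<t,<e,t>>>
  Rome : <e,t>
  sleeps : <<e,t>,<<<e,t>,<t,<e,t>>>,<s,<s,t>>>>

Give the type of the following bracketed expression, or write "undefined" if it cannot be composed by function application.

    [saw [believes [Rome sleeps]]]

undefined

[Rome sleeps]: sleeps is <<e,t>,<<<e,t>,<t,<e,t>>>,<s,<s,t>>>>, Rome is <e,t>; result <<<e,t>,<t,<e,t>>>,<s,<s,t>>>.
[believes [Rome sleeps]]: [Rome sleeps] is <<<e,t>,<t,<e,t>>>,<s,<s,t>>>, believes is <<e,t>,<t,<e,t>>>; result <s,<s,t>>.
[saw [believes [Rome sleeps]]]: <t,s> and <s,<s,t>> cannot combine by function application — type clash.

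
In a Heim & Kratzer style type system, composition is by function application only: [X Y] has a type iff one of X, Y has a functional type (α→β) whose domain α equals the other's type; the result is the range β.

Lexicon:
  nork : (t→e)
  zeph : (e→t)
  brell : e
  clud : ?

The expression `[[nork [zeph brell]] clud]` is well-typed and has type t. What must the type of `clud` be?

(e→t)

At [[nork [zeph brell]] clud] (required: t): [nork [zeph brell]] is e, which is not a function with range t; hence clud is the functor — type (e→t).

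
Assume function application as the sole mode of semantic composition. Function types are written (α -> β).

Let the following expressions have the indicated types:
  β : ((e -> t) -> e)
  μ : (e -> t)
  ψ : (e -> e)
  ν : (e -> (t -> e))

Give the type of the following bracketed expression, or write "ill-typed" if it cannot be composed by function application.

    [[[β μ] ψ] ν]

[β μ] — β of type ((e -> t) -> e) combines with μ of type (e -> t): type e.
[[β μ] ψ] — ψ of type (e -> e) combines with [β μ] of type e: type e.
[[[β μ] ψ] ν] — ν of type (e -> (t -> e)) combines with [[β μ] ψ] of type e: type (t -> e).

(t -> e)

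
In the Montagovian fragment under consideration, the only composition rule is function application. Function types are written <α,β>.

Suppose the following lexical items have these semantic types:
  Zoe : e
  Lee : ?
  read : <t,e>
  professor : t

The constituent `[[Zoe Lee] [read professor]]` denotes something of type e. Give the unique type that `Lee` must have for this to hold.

[[Zoe Lee] [read professor]] is required to be e. [read professor] : e cannot yield e as functor, so [Zoe Lee] : <e,e>.
[Zoe Lee] is required to be <e,e>. Zoe : e cannot yield <e,e> as functor, so Lee : <e,<e,e>>.

<e,<e,e>>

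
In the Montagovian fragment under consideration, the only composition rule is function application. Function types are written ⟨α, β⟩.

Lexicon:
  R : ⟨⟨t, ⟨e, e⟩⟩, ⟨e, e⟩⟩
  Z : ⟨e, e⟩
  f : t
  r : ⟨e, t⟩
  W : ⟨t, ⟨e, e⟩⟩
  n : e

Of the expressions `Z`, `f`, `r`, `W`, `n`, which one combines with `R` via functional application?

W

Z : ⟨e, e⟩ — neither side's domain matches the other.
f : t — neither side's domain matches the other.
r : ⟨e, t⟩ — neither side's domain matches the other.
W — combines: R : ⟨⟨t, ⟨e, e⟩⟩, ⟨e, e⟩⟩ takes W : ⟨t, ⟨e, e⟩⟩ as argument, giving ⟨e, e⟩.
n : e — neither side's domain matches the other.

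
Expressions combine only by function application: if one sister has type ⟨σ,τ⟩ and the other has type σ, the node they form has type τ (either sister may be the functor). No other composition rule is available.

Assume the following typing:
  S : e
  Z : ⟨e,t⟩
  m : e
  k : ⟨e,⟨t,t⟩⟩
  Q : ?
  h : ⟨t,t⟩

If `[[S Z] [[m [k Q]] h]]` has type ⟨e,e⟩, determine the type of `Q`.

[[S Z] [[m [k Q]] h]] is required to be ⟨e,e⟩. [S Z] : t cannot yield ⟨e,e⟩ as functor, so [[m [k Q]] h] : ⟨t,⟨e,e⟩⟩.
[[m [k Q]] h] is required to be ⟨t,⟨e,e⟩⟩. h : ⟨t,t⟩ cannot yield ⟨t,⟨e,e⟩⟩ as functor, so [m [k Q]] : ⟨⟨t,t⟩,⟨t,⟨e,e⟩⟩⟩.
[m [k Q]] is required to be ⟨⟨t,t⟩,⟨t,⟨e,e⟩⟩⟩. m : e cannot yield ⟨⟨t,t⟩,⟨t,⟨e,e⟩⟩⟩ as functor, so [k Q] : ⟨e,⟨⟨t,t⟩,⟨t,⟨e,e⟩⟩⟩⟩.
[k Q] is required to be ⟨e,⟨⟨t,t⟩,⟨t,⟨e,e⟩⟩⟩⟩. k : ⟨e,⟨t,t⟩⟩ cannot yield ⟨e,⟨⟨t,t⟩,⟨t,⟨e,e⟩⟩⟩⟩ as functor, so Q : ⟨⟨e,⟨t,t⟩⟩,⟨e,⟨⟨t,t⟩,⟨t,⟨e,e⟩⟩⟩⟩⟩.

⟨⟨e,⟨t,t⟩⟩,⟨e,⟨⟨t,t⟩,⟨t,⟨e,e⟩⟩⟩⟩⟩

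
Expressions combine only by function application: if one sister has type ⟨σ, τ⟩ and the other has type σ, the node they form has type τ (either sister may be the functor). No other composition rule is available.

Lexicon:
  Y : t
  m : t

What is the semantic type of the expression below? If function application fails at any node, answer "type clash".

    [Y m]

type clash

[Y m]: t and t cannot combine by function application — type clash.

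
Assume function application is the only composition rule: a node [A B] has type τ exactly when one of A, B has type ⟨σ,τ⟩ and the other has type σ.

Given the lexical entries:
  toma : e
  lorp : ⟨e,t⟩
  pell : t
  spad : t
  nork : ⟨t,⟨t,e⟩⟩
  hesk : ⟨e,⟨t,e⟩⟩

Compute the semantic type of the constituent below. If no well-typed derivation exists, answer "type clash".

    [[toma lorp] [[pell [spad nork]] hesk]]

[toma lorp]: lorp is ⟨e,t⟩, toma is e; result t.
[spad nork]: nork is ⟨t,⟨t,e⟩⟩, spad is t; result ⟨t,e⟩.
[pell [spad nork]]: [spad nork] is ⟨t,e⟩, pell is t; result e.
[[pell [spad nork]] hesk]: hesk is ⟨e,⟨t,e⟩⟩, [pell [spad nork]] is e; result ⟨t,e⟩.
[[toma lorp] [[pell [spad nork]] hesk]]: [[pell [spad nork]] hesk] is ⟨t,e⟩, [toma lorp] is t; result e.

e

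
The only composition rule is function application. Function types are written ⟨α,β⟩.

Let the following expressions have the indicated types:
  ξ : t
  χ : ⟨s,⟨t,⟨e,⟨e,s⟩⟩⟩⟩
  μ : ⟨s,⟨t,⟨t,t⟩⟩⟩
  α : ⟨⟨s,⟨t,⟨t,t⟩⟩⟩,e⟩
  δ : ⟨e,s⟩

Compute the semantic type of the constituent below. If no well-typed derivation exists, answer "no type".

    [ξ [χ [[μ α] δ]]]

⟨e,⟨e,s⟩⟩

[μ α]: α is ⟨⟨s,⟨t,⟨t,t⟩⟩⟩,e⟩, μ is ⟨s,⟨t,⟨t,t⟩⟩⟩; result e.
[[μ α] δ]: δ is ⟨e,s⟩, [μ α] is e; result s.
[χ [[μ α] δ]]: χ is ⟨s,⟨t,⟨e,⟨e,s⟩⟩⟩⟩, [[μ α] δ] is s; result ⟨t,⟨e,⟨e,s⟩⟩⟩.
[ξ [χ [[μ α] δ]]]: [χ [[μ α] δ]] is ⟨t,⟨e,⟨e,s⟩⟩⟩, ξ is t; result ⟨e,⟨e,s⟩⟩.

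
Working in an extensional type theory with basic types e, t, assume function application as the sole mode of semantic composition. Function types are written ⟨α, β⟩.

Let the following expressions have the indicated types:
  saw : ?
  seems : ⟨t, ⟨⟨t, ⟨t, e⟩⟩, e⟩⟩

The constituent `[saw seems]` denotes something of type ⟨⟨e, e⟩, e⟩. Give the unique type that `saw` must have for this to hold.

⟨⟨t, ⟨⟨t, ⟨t, e⟩⟩, e⟩⟩, ⟨⟨e, e⟩, e⟩⟩

[saw seems] is required to be ⟨⟨e, e⟩, e⟩. seems : ⟨t, ⟨⟨t, ⟨t, e⟩⟩, e⟩⟩ cannot yield ⟨⟨e, e⟩, e⟩ as functor, so saw : ⟨⟨t, ⟨⟨t, ⟨t, e⟩⟩, e⟩⟩, ⟨⟨e, e⟩, e⟩⟩.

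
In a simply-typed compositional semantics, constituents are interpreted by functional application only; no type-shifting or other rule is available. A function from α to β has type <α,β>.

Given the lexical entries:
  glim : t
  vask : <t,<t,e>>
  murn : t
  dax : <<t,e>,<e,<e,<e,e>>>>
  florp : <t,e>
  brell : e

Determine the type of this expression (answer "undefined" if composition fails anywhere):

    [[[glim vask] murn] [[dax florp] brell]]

<e,e>

At [glim vask], vask : <t,<t,e>> takes glim : t, giving <t,e>.
At [[glim vask] murn], [glim vask] : <t,e> takes murn : t, giving e.
At [dax florp], dax : <<t,e>,<e,<e,<e,e>>>> takes florp : <t,e>, giving <e,<e,<e,e>>>.
At [[dax florp] brell], [dax florp] : <e,<e,<e,e>>> takes brell : e, giving <e,<e,e>>.
At [[[glim vask] murn] [[dax florp] brell]], [[dax florp] brell] : <e,<e,e>> takes [[glim vask] murn] : e, giving <e,e>.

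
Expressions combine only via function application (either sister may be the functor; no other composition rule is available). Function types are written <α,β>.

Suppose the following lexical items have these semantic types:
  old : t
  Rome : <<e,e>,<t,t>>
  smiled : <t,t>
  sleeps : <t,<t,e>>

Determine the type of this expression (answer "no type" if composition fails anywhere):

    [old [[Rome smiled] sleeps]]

no type

[Rome smiled]: <<e,e>,<t,t>> with <t,t> — neither is a function whose domain matches the other; composition fails here.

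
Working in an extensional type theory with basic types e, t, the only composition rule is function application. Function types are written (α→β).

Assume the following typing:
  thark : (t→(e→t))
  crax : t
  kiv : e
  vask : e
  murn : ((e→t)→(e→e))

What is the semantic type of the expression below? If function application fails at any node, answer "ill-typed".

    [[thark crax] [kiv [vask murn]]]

[thark crax]: functor thark : (t→(e→t)), argument crax : t; result (e→t).
[vask murn]: e with ((e→t)→(e→e)) — neither is a function whose domain matches the other; composition fails here.

ill-typed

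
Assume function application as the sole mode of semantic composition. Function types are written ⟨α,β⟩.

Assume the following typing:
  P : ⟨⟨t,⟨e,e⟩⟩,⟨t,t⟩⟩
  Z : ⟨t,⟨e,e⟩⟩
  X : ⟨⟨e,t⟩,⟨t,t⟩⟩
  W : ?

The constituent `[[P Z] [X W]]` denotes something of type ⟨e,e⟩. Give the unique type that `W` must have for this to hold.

[[P Z] [X W]] is required to be ⟨e,e⟩. [P Z] : ⟨t,t⟩ cannot yield ⟨e,e⟩ as functor, so [X W] : ⟨⟨t,t⟩,⟨e,e⟩⟩.
[X W] is required to be ⟨⟨t,t⟩,⟨e,e⟩⟩. X : ⟨⟨e,t⟩,⟨t,t⟩⟩ cannot yield ⟨⟨t,t⟩,⟨e,e⟩⟩ as functor, so W : ⟨⟨⟨e,t⟩,⟨t,t⟩⟩,⟨⟨t,t⟩,⟨e,e⟩⟩⟩.

⟨⟨⟨e,t⟩,⟨t,t⟩⟩,⟨⟨t,t⟩,⟨e,e⟩⟩⟩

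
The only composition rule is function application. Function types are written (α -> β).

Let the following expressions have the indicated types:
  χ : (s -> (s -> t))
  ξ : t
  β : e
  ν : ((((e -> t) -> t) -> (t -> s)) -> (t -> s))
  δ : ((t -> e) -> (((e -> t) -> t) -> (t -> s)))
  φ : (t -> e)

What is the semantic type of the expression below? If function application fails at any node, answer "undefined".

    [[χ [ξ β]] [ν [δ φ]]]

[ξ β]: t with e — neither is a function whose domain matches the other; composition fails here.

undefined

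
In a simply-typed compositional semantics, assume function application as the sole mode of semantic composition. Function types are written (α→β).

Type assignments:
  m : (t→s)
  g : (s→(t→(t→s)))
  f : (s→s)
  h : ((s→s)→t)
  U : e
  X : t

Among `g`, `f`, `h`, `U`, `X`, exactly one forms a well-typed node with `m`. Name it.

g : (s→(t→(t→s))) — neither side's domain matches the other.
f : (s→s) — neither side's domain matches the other.
h : ((s→s)→t) — neither side's domain matches the other.
U : e — neither side's domain matches the other.
X — combines: m : (t→s) takes X : t as argument, giving s.

X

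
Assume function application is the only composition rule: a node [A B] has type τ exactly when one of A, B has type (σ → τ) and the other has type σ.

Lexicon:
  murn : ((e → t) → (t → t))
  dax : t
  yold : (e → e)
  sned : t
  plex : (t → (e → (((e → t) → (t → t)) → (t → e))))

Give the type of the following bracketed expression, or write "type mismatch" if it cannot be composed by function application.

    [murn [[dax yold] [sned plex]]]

At [dax yold]: neither t nor (e → e) can take the other as argument; the node is ill-typed.

type mismatch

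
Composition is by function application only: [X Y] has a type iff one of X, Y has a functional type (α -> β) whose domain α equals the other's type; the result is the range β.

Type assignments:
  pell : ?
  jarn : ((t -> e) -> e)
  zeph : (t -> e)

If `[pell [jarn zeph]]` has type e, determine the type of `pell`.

[pell [jarn zeph]] must have type e. The sister [jarn zeph] has type e; that is not a function onto e, so pell must be the functor, of type (e -> e).

(e -> e)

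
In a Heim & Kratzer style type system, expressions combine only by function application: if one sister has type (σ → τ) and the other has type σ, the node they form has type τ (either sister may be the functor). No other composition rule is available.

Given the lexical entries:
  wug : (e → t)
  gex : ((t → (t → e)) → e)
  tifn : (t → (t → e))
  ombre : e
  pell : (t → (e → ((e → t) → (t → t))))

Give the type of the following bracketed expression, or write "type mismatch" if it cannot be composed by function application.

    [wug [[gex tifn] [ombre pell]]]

[gex tifn]: gex is ((t → (t → e)) → e), tifn is (t → (t → e)); result e.
[ombre pell]: e with (t → (e → ((e → t) → (t → t)))) — neither is a function whose domain matches the other; composition fails here.

type mismatch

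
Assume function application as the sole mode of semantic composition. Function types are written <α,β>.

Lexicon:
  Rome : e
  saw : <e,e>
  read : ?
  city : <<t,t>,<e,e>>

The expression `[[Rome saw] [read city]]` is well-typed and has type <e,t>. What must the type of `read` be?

At [[Rome saw] [read city]] (required: <e,t>): [Rome saw] is e, which is not a function with range <e,t>; hence [read city] is the functor — type <e,<e,t>>.
At [read city] (required: <e,<e,t>>): city is <<t,t>,<e,e>>, which is not a function with range <e,<e,t>>; hence read is the functor — type <<<t,t>,<e,e>>,<e,<e,t>>>.

<<<t,t>,<e,e>>,<e,<e,t>>>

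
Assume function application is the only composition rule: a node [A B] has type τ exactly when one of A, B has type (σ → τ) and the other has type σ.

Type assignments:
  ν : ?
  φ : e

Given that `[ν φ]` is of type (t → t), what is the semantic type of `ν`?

(e → (t → t))

[ν φ] is required to be (t → t). φ : e cannot yield (t → t) as functor, so ν : (e → (t → t)).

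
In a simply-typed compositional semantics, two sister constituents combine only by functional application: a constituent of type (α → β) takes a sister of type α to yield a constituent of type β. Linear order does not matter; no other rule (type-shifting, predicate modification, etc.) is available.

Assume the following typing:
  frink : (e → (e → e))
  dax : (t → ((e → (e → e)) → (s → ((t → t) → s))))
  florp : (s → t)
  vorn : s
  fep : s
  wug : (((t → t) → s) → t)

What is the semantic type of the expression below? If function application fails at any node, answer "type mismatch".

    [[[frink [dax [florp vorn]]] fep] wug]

t

[florp vorn] — florp of type (s → t) combines with vorn of type s: type t.
[dax [florp vorn]] — dax of type (t → ((e → (e → e)) → (s → ((t → t) → s)))) combines with [florp vorn] of type t: type ((e → (e → e)) → (s → ((t → t) → s))).
[frink [dax [florp vorn]]] — [dax [florp vorn]] of type ((e → (e → e)) → (s → ((t → t) → s))) combines with frink of type (e → (e → e)): type (s → ((t → t) → s)).
[[frink [dax [florp vorn]]] fep] — [frink [dax [florp vorn]]] of type (s → ((t → t) → s)) combines with fep of type s: type ((t → t) → s).
[[[frink [dax [florp vorn]]] fep] wug] — wug of type (((t → t) → s) → t) combines with [[frink [dax [florp vorn]]] fep] of type ((t → t) → s): type t.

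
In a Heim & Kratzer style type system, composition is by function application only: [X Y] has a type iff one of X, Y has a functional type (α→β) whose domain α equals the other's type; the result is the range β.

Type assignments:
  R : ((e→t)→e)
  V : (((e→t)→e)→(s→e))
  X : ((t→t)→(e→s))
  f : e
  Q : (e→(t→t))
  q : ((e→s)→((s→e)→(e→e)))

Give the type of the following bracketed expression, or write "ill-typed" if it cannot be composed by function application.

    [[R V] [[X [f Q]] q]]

(e→e)

At [R V], V : (((e→t)→e)→(s→e)) takes R : ((e→t)→e), giving (s→e).
At [f Q], Q : (e→(t→t)) takes f : e, giving (t→t).
At [X [f Q]], X : ((t→t)→(e→s)) takes [f Q] : (t→t), giving (e→s).
At [[X [f Q]] q], q : ((e→s)→((s→e)→(e→e))) takes [X [f Q]] : (e→s), giving ((s→e)→(e→e)).
At [[R V] [[X [f Q]] q]], [[X [f Q]] q] : ((s→e)→(e→e)) takes [R V] : (s→e), giving (e→e).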